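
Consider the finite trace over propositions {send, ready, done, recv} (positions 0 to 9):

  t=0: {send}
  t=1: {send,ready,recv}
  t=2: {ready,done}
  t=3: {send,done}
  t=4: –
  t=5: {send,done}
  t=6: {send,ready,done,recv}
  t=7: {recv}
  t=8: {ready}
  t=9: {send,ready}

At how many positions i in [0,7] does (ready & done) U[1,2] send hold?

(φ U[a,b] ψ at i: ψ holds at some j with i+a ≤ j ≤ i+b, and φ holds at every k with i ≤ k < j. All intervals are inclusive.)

Evaluate at each i in [0,7]:
  i=0: ✗ (lhs fails at k=0 before rhs at j=1)
  i=1: ✗ (lhs fails at k=1 before rhs at j=3)
  i=2: ✓ (rhs at j=3; lhs holds on [2,2])
  i=3: ✗ (lhs fails at k=3 before rhs at j=5)
  i=4: ✗ (lhs fails at k=4 before rhs at j=5)
  i=5: ✗ (lhs fails at k=5 before rhs at j=6)
  i=6: ✗ (no rhs in [7,8])
  i=7: ✗ (lhs fails at k=7 before rhs at j=9)
Positions where it holds: {2} → 1.

1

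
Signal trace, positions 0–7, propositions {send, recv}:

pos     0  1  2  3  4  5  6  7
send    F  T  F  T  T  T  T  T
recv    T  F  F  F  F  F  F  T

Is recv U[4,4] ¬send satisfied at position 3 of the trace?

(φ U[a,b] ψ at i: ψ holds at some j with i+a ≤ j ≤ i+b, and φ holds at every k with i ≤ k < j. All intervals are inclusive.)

False

Need some j in [7,7] with ¬send, and recv at every k in [3,j-1].
  j=7: ¬send false.
No j in the window works → until fails.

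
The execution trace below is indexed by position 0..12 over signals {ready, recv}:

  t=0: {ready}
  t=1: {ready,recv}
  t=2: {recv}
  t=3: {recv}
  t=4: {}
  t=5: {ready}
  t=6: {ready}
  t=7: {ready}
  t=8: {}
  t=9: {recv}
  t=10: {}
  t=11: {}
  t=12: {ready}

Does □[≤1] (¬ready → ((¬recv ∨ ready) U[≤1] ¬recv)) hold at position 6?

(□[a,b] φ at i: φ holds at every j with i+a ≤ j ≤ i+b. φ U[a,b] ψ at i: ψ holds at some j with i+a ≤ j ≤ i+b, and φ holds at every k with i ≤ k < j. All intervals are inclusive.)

True

Check (¬ready → ((¬recv ∨ ready) U[≤1] ¬recv)) at every j in [6,7]:
  j=6: antecedent false → ✓
  j=7: antecedent false → ✓
All positions satisfy it → formula holds.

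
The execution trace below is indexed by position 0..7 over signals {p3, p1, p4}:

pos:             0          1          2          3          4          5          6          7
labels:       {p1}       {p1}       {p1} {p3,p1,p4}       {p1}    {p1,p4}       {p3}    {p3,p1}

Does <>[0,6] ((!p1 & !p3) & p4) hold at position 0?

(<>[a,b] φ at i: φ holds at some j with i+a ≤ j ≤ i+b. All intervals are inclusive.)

Does not hold

Check ((!p1 & !p3) & p4) at each j in [0,6]:
  j=0: false
  j=1: false
  j=2: false
  j=3: false
  j=4: false
  j=5: false
  j=6: false
No position in the window satisfies it → formula fails.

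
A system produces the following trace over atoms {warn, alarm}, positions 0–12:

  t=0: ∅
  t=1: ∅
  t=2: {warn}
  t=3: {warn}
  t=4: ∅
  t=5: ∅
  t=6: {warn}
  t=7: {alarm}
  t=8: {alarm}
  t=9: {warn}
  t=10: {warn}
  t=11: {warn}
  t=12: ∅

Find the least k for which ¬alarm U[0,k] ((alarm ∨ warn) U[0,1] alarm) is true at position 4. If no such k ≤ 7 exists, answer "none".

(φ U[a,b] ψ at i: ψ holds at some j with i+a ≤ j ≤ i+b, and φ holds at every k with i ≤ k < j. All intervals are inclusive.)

Need earliest j ≥ 4 with ((alarm ∨ warn) U[0,1] alarm), and ¬alarm at every k in [4,j-1].
  j=4: rhs fails.
  j=5: rhs fails.
  j=6: rhs holds; lhs holds on [4,5]. k = 2.

2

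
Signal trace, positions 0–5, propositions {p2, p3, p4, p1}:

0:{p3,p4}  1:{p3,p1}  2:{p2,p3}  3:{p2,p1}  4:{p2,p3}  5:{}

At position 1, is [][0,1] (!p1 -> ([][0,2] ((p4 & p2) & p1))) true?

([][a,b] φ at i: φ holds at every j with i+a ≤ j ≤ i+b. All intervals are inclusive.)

Check (!p1 -> ([][0,2] ((p4 & p2) & p1))) at every j in [1,2]:
  j=1: antecedent false → ✓
  j=2: antecedent true; consequent fails at 2 → ✗
Fails at j=2 → formula fails.

Does not hold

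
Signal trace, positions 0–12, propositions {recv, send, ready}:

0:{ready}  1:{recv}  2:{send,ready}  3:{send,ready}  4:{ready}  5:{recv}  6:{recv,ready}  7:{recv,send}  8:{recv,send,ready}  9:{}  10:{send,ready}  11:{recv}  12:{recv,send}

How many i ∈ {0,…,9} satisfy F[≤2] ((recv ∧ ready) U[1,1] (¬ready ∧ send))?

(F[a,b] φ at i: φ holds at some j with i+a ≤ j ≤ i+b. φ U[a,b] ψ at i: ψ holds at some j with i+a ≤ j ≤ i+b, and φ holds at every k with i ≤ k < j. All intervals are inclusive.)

Evaluate at each i in [0,9]:
  i=0: ✗ (none in [0,2])
  i=1: ✗ (none in [1,3])
  i=2: ✗ (none in [2,4])
  i=3: ✗ (none in [3,5])
  i=4: ✓ (witness j=6)
  i=5: ✓ (witness j=6)
  i=6: ✓ (witness j=6)
  i=7: ✗ (none in [7,9])
  i=8: ✗ (none in [8,10])
  i=9: ✗ (none in [9,11])
Positions where it holds: {4, 5, 6} → 3.

3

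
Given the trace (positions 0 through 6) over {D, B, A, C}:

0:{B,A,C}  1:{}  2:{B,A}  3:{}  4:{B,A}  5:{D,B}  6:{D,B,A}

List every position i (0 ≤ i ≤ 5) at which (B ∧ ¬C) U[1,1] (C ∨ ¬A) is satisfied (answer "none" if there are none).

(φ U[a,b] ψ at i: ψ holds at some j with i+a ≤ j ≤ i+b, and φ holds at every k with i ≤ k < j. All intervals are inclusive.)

2, 4

Evaluate at each i in [0,5]:
  i=0: ✗ (lhs fails at k=0 before rhs at j=1)
  i=1: ✗ (no rhs in [2,2])
  i=2: ✓ (rhs at j=3; lhs holds on [2,2])
  i=3: ✗ (no rhs in [4,4])
  i=4: ✓ (rhs at j=5; lhs holds on [4,4])
  i=5: ✗ (no rhs in [6,6])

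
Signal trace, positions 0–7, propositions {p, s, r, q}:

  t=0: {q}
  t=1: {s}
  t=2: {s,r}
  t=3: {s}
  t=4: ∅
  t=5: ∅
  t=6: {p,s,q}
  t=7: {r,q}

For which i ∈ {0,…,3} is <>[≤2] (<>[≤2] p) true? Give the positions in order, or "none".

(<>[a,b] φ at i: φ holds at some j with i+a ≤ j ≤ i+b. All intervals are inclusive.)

2, 3

Evaluate at each i in [0,3]:
  i=0: ✗ (none in [0,2])
  i=1: ✗ (none in [1,3])
  i=2: ✓ (witness j=4)
  i=3: ✓ (witness j=4)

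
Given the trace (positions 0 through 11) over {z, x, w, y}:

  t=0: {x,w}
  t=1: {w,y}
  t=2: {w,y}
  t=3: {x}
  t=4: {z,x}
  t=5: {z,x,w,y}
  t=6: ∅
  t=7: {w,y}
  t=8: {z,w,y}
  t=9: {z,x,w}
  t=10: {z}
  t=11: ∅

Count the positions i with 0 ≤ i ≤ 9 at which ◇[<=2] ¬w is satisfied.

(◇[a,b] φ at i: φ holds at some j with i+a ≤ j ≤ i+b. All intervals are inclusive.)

Evaluate at each i in [0,9]:
  i=0: ✗ (none in [0,2])
  i=1: ✓ (witness j=3)
  i=2: ✓ (witness j=3)
  i=3: ✓ (witness j=3)
  i=4: ✓ (witness j=4)
  i=5: ✓ (witness j=6)
  i=6: ✓ (witness j=6)
  i=7: ✗ (none in [7,9])
  i=8: ✓ (witness j=10)
  i=9: ✓ (witness j=10)
Positions where it holds: {1, 2, 3, 4, 5, 6, 8, 9} → 8.

8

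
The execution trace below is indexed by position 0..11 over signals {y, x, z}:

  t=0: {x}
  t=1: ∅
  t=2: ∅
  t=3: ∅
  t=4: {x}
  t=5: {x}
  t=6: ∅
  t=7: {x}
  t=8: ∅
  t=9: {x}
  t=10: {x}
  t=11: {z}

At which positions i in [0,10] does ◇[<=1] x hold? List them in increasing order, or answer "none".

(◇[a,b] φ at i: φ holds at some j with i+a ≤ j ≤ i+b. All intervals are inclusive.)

0, 3, 4, 5, 6, 7, 8, 9, 10

Evaluate at each i in [0,10]:
  i=0: ✓ (witness j=0)
  i=1: ✗ (none in [1,2])
  i=2: ✗ (none in [2,3])
  i=3: ✓ (witness j=4)
  i=4: ✓ (witness j=4)
  i=5: ✓ (witness j=5)
  i=6: ✓ (witness j=7)
  i=7: ✓ (witness j=7)
  i=8: ✓ (witness j=9)
  i=9: ✓ (witness j=9)
  i=10: ✓ (witness j=10)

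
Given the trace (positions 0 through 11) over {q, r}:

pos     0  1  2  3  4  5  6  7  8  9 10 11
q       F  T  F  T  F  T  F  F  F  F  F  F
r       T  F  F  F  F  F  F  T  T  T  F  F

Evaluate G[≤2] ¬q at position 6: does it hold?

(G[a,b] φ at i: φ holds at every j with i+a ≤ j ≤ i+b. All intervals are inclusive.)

Check ¬q at every j in [6,8]:
  j=6: true
  j=7: true
  j=8: true
All positions satisfy it → formula holds.

True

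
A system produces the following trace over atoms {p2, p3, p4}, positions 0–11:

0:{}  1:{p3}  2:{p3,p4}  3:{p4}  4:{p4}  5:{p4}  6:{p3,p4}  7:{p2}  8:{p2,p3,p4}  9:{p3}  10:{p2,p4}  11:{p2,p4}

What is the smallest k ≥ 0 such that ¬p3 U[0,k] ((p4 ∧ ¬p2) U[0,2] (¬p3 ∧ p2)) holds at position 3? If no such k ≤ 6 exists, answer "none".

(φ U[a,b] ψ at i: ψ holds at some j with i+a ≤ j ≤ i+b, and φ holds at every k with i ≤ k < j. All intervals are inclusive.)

Need earliest j ≥ 3 with ((p4 ∧ ¬p2) U[0,2] (¬p3 ∧ p2)), and ¬p3 at every k in [3,j-1].
  j=3: rhs fails.
  j=4: rhs fails.
  j=5: rhs holds; lhs holds on [3,4]. k = 2.

2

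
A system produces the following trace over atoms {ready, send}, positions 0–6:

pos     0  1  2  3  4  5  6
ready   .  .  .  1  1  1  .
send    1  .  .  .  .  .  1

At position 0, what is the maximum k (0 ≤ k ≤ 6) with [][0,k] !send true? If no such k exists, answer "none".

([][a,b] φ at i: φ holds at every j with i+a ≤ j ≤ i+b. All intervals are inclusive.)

!send must hold from j=0 onward; find where it first fails.
  j=0: fails → no k works.

none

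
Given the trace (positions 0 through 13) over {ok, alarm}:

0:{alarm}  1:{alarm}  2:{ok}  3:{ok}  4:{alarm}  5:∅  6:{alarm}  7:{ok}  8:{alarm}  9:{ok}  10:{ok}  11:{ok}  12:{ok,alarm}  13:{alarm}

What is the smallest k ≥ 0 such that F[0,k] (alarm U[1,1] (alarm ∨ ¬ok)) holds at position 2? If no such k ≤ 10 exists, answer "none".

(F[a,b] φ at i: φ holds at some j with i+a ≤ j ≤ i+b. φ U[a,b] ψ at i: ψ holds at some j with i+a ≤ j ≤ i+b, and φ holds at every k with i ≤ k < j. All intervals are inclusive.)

2

Scan j = 2,3,… for (alarm U[1,1] (alarm ∨ ¬ok)):
  j=2: fails
  j=3: fails
  j=4: holds
First hit at j=4, so smallest k = 4-2 = 2.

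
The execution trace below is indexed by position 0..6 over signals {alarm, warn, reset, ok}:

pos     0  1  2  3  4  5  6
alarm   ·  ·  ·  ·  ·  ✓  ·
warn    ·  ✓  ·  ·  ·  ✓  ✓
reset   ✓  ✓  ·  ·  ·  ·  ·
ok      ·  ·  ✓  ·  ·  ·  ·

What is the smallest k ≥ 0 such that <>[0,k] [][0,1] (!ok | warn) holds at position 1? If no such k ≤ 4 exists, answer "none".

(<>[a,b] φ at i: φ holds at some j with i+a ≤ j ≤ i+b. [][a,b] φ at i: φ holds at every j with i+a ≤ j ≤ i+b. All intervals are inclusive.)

2

Scan j = 1,2,… for [][0,1] (!ok | warn):
  j=1: fails
  j=2: fails
  j=3: holds
First hit at j=3, so smallest k = 3-1 = 2.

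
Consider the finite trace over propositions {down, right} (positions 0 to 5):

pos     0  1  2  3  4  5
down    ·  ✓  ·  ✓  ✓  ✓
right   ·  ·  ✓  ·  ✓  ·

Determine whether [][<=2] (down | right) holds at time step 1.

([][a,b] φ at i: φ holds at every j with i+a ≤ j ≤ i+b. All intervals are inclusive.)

Check (down | right) at every j in [1,3]:
  j=1: true
  j=2: true
  j=3: true
All positions satisfy it → formula holds.

Holds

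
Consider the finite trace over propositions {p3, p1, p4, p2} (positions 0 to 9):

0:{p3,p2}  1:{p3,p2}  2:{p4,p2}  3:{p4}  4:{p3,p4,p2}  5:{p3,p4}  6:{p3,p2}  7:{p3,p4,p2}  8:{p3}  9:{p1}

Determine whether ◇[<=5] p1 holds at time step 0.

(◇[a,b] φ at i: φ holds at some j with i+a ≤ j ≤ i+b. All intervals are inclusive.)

Check p1 at each j in [0,5]:
  j=0: false
  j=1: false
  j=2: false
  j=3: false
  j=4: false
  j=5: false
No position in the window satisfies it → formula fails.

False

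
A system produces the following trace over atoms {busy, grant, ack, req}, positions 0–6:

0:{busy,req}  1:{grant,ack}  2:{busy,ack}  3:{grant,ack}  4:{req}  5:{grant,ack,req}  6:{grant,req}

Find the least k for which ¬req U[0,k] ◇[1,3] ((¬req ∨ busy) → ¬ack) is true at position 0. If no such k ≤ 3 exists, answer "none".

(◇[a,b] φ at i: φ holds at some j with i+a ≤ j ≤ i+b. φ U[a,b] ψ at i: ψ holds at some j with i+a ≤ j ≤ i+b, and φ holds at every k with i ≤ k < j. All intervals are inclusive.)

Need earliest j ≥ 0 with ◇[1,3] ((¬req ∨ busy) → ¬ack), and ¬req at every k in [0,j-1].
  j=0: rhs fails.
  j=1: rhs holds but lhs fails at k=0.
  j=2: rhs holds but lhs fails at k=0.
  j=3: rhs holds but lhs fails at k=0.
No witness within the range → none.

none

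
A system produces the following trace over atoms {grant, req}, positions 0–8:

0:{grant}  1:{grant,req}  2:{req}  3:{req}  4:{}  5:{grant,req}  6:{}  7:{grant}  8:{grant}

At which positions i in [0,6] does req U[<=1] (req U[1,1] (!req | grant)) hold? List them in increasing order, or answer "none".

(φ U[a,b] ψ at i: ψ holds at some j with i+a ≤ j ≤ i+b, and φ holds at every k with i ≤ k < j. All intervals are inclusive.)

2, 3, 5

Evaluate at each i in [0,6]:
  i=0: ✗ (no rhs in [0,1])
  i=1: ✗ (no rhs in [1,2])
  i=2: ✓ (rhs at j=3; lhs holds on [2,2])
  i=3: ✓ (rhs at j=3)
  i=4: ✗ (lhs fails at k=4 before rhs at j=5)
  i=5: ✓ (rhs at j=5)
  i=6: ✗ (no rhs in [6,7])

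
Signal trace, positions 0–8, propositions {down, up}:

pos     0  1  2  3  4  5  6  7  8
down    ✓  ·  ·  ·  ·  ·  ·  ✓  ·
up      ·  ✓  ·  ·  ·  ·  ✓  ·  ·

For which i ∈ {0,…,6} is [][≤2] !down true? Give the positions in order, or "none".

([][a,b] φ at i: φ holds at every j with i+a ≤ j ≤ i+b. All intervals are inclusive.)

Evaluate at each i in [0,6]:
  i=0: ✗ (fails at j=0)
  i=1: ✓ (all of [1,3])
  i=2: ✓ (all of [2,4])
  i=3: ✓ (all of [3,5])
  i=4: ✓ (all of [4,6])
  i=5: ✗ (fails at j=7)
  i=6: ✗ (fails at j=7)

1, 2, 3, 4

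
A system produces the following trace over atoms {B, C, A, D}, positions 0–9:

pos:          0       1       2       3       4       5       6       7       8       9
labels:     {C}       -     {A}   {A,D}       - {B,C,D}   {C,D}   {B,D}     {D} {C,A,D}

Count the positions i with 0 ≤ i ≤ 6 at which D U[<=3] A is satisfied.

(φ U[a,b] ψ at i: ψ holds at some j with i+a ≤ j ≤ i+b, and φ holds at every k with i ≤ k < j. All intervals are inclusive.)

3

Evaluate at each i in [0,6]:
  i=0: ✗ (lhs fails at k=0 before rhs at j=2)
  i=1: ✗ (lhs fails at k=1 before rhs at j=2)
  i=2: ✓ (rhs at j=2)
  i=3: ✓ (rhs at j=3)
  i=4: ✗ (no rhs in [4,7])
  i=5: ✗ (no rhs in [5,8])
  i=6: ✓ (rhs at j=9; lhs holds on [6,8])
Positions where it holds: {2, 3, 6} → 3.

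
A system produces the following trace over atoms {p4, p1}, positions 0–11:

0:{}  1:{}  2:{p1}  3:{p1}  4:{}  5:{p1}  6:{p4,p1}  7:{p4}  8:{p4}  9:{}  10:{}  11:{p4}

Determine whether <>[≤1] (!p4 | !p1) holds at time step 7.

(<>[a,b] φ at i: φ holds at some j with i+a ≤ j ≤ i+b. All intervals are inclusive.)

Check (!p4 | !p1) at each j in [7,8]:
  j=7: true
  j=8: true
Found at j=7 → formula holds.

True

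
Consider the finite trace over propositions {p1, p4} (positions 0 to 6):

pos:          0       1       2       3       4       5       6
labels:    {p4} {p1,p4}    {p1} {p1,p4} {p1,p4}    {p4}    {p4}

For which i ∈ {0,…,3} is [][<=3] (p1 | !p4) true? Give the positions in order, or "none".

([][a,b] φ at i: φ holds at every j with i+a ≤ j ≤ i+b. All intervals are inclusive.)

1

Evaluate at each i in [0,3]:
  i=0: ✗ (fails at j=0)
  i=1: ✓ (all of [1,4])
  i=2: ✗ (fails at j=5)
  i=3: ✗ (fails at j=5)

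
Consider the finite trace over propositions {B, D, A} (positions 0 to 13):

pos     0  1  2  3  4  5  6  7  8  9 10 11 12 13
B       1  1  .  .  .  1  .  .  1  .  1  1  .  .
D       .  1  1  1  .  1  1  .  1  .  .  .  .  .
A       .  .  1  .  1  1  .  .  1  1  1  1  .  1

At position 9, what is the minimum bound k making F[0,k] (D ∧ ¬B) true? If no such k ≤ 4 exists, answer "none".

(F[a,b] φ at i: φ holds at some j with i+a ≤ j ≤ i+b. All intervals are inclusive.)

Scan j = 9,10,… for (D ∧ ¬B):
  j=9: fails
  j=10: fails
  j=11: fails
  j=12: fails
  j=13: fails
No j in [9,13] satisfies it → none.

none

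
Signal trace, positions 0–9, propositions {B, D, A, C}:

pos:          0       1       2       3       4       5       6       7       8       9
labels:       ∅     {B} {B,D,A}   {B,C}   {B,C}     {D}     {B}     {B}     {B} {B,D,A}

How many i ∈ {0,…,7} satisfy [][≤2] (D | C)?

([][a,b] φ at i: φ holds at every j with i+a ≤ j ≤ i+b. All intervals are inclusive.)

Evaluate at each i in [0,7]:
  i=0: ✗ (fails at j=0)
  i=1: ✗ (fails at j=1)
  i=2: ✓ (all of [2,4])
  i=3: ✓ (all of [3,5])
  i=4: ✗ (fails at j=6)
  i=5: ✗ (fails at j=6)
  i=6: ✗ (fails at j=6)
  i=7: ✗ (fails at j=7)
Positions where it holds: {2, 3} → 2.

2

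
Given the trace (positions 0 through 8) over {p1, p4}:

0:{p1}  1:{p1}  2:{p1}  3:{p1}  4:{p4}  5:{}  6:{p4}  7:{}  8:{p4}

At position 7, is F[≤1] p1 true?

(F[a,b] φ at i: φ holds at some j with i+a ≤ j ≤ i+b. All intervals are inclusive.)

Check p1 at each j in [7,8]:
  j=7: false
  j=8: false
No position in the window satisfies it → formula fails.

No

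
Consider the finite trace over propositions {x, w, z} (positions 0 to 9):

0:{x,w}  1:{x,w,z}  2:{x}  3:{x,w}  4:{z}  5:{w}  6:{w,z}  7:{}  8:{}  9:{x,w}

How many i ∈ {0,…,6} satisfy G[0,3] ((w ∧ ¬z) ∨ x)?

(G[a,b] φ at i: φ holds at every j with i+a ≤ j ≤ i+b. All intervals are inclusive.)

Evaluate at each i in [0,6]:
  i=0: ✓ (all of [0,3])
  i=1: ✗ (fails at j=4)
  i=2: ✗ (fails at j=4)
  i=3: ✗ (fails at j=4)
  i=4: ✗ (fails at j=4)
  i=5: ✗ (fails at j=6)
  i=6: ✗ (fails at j=6)
Positions where it holds: {0} → 1.

1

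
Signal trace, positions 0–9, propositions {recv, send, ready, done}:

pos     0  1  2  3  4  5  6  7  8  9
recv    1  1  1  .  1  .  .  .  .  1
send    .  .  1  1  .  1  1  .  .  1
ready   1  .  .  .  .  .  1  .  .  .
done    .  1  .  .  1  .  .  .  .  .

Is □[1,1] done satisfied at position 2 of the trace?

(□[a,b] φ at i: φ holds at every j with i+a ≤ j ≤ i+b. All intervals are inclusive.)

Does not hold

Check done at every j in [3,3]:
  j=3: false
Fails at j=3 → formula fails.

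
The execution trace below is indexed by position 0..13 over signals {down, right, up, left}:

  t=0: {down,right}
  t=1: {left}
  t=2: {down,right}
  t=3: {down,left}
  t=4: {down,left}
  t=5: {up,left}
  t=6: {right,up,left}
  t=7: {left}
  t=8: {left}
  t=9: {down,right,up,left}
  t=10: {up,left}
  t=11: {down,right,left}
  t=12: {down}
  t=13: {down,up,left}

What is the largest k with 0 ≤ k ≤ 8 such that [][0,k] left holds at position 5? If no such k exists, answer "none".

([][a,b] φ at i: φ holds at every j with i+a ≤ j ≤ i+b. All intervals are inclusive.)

6

left must hold from j=5 onward; find where it first fails.
  j=5: holds
  j=6: holds
  j=7: holds
  j=8: holds
  j=9: holds
  j=10: holds
  j=11: holds
  j=12: fails
Holds on [5,11], so largest k = 6.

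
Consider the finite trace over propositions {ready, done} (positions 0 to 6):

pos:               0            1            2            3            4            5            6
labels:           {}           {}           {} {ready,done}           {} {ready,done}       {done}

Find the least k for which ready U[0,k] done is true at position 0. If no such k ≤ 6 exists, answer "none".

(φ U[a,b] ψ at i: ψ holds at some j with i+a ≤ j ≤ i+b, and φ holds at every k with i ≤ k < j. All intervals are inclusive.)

Need earliest j ≥ 0 with done, and ready at every k in [0,j-1].
  j=0: rhs fails.
  j=1: rhs fails.
  j=2: rhs fails.
  j=3: rhs holds but lhs fails at k=0.
  j=4: rhs fails.
  j=5: rhs holds but lhs fails at k=0.
  j=6: rhs holds but lhs fails at k=0.
No witness within the range → none.

none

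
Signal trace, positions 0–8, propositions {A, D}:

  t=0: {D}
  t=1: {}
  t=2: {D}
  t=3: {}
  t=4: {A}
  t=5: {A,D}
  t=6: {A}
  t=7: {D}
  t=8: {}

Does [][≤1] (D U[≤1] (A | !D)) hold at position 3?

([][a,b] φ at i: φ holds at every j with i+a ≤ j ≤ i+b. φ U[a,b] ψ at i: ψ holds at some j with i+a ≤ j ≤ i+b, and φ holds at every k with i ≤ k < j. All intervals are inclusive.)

Check (D U[≤1] (A | !D)) at every j in [3,4]:
  j=3: holds
  j=4: holds
All positions satisfy it → formula holds.

Holds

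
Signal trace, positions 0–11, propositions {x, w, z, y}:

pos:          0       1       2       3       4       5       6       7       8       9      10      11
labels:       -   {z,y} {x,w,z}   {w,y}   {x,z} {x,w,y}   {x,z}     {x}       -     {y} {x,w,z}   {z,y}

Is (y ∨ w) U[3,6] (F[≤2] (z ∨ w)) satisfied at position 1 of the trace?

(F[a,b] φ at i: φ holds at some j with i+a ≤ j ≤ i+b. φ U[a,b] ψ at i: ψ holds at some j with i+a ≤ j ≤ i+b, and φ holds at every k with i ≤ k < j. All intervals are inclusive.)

Holds

Need some j in [4,7] with F[≤2] (z ∨ w), and (y ∨ w) at every k in [1,j-1].
  j=4: F[≤2] (z ∨ w) holds; (y ∨ w) holds at every k in [1,3] → satisfied.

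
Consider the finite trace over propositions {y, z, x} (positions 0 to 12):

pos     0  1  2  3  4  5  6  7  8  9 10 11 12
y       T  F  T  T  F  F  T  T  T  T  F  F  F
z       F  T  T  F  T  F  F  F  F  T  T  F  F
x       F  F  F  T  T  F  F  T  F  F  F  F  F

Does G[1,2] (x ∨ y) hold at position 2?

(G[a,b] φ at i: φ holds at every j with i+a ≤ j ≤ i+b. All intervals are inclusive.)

Check (x ∨ y) at every j in [3,4]:
  j=3: true
  j=4: true
All positions satisfy it → formula holds.

True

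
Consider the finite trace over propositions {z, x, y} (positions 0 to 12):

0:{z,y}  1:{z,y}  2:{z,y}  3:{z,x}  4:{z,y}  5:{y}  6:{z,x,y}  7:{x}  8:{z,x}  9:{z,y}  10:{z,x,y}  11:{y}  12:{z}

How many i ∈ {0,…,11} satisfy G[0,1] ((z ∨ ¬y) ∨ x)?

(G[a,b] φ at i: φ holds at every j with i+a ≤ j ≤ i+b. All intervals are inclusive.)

8

Evaluate at each i in [0,11]:
  i=0: ✓ (all of [0,1])
  i=1: ✓ (all of [1,2])
  i=2: ✓ (all of [2,3])
  i=3: ✓ (all of [3,4])
  i=4: ✗ (fails at j=5)
  i=5: ✗ (fails at j=5)
  i=6: ✓ (all of [6,7])
  i=7: ✓ (all of [7,8])
  i=8: ✓ (all of [8,9])
  i=9: ✓ (all of [9,10])
  i=10: ✗ (fails at j=11)
  i=11: ✗ (fails at j=11)
Positions where it holds: {0, 1, 2, 3, 6, 7, 8, 9} → 8.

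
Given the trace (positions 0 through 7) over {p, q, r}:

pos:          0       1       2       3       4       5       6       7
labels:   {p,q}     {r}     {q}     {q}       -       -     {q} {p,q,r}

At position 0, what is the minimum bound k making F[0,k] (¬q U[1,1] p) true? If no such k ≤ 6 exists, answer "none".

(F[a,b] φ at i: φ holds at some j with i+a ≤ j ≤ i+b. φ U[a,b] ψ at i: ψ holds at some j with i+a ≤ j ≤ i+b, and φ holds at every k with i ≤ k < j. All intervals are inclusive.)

Scan j = 0,1,… for (¬q U[1,1] p):
  j=0: fails
  j=1: fails
  j=2: fails
  j=3: fails
  j=4: fails
  j=5: fails
  j=6: fails
No j in [0,6] satisfies it → none.

none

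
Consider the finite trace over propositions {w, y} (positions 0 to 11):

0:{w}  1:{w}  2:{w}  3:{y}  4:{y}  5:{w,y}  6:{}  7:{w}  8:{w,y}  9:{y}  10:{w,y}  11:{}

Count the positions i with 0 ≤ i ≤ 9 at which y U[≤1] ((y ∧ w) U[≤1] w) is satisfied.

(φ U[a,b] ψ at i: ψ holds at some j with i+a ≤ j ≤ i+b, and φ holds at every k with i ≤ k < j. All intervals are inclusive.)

8

Evaluate at each i in [0,9]:
  i=0: ✓ (rhs at j=0)
  i=1: ✓ (rhs at j=1)
  i=2: ✓ (rhs at j=2)
  i=3: ✗ (no rhs in [3,4])
  i=4: ✓ (rhs at j=5; lhs holds on [4,4])
  i=5: ✓ (rhs at j=5)
  i=6: ✗ (lhs fails at k=6 before rhs at j=7)
  i=7: ✓ (rhs at j=7)
  i=8: ✓ (rhs at j=8)
  i=9: ✓ (rhs at j=10; lhs holds on [9,9])
Positions where it holds: {0, 1, 2, 4, 5, 7, 8, 9} → 8.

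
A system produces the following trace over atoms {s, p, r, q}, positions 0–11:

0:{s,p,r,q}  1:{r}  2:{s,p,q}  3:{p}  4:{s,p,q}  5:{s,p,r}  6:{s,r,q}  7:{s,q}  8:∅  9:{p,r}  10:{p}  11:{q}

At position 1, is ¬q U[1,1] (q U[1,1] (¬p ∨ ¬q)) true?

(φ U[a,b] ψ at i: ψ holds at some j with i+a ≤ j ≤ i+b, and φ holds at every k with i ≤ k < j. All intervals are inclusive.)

Need some j in [2,2] with (q U[1,1] (¬p ∨ ¬q)), and ¬q at every k in [1,j-1].
  j=2: (q U[1,1] (¬p ∨ ¬q)) holds; ¬q holds at every k in [1,1] → satisfied.

True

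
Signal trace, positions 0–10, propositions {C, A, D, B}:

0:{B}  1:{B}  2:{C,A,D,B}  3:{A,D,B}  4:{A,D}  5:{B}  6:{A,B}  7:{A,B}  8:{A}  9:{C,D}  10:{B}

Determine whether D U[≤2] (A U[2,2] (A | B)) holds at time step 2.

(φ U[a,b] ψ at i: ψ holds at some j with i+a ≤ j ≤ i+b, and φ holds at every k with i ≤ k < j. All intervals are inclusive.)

Yes

Need some j in [2,4] with (A U[2,2] (A | B)), and D at every k in [2,j-1].
  j=2: (A U[2,2] (A | B)) holds; no prefix to check → satisfied.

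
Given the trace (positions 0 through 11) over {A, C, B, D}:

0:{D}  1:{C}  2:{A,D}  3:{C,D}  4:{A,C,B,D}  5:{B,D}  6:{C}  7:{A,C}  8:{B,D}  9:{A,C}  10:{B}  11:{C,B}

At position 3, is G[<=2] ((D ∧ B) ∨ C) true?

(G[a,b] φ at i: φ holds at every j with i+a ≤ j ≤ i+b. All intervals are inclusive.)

True

Check ((D ∧ B) ∨ C) at every j in [3,5]:
  j=3: true
  j=4: true
  j=5: true
All positions satisfy it → formula holds.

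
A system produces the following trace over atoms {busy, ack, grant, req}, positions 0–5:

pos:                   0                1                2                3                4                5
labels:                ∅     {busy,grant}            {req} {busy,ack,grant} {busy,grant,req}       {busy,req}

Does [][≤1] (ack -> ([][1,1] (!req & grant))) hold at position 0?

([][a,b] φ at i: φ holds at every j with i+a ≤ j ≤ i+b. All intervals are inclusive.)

Holds

Check (ack -> ([][1,1] (!req & grant))) at every j in [0,1]:
  j=0: antecedent false → ✓
  j=1: antecedent false → ✓
All positions satisfy it → formula holds.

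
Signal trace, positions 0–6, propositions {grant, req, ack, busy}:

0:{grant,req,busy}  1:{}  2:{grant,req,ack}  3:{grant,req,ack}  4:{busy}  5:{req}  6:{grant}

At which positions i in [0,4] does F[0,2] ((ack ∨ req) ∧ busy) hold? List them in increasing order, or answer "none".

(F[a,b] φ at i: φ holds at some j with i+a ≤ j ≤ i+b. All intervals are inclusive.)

0

Evaluate at each i in [0,4]:
  i=0: ✓ (witness j=0)
  i=1: ✗ (none in [1,3])
  i=2: ✗ (none in [2,4])
  i=3: ✗ (none in [3,5])
  i=4: ✗ (none in [4,6])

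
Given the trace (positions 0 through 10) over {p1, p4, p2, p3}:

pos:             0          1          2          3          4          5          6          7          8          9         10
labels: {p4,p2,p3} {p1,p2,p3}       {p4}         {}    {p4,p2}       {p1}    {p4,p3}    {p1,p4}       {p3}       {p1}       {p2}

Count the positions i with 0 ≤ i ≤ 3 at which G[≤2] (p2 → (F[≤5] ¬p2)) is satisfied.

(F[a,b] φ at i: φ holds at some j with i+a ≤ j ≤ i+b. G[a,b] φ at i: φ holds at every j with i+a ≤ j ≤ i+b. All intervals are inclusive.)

4

Evaluate at each i in [0,3]:
  i=0: ✓ (all of [0,2])
  i=1: ✓ (all of [1,3])
  i=2: ✓ (all of [2,4])
  i=3: ✓ (all of [3,5])
Positions where it holds: {0, 1, 2, 3} → 4.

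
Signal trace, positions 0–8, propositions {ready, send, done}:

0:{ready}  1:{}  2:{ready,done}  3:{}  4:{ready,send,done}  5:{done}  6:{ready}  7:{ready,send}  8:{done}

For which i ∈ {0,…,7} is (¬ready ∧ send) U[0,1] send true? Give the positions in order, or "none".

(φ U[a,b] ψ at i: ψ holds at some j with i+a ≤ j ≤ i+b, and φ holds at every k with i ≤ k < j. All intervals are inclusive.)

4, 7

Evaluate at each i in [0,7]:
  i=0: ✗ (no rhs in [0,1])
  i=1: ✗ (no rhs in [1,2])
  i=2: ✗ (no rhs in [2,3])
  i=3: ✗ (lhs fails at k=3 before rhs at j=4)
  i=4: ✓ (rhs at j=4)
  i=5: ✗ (no rhs in [5,6])
  i=6: ✗ (lhs fails at k=6 before rhs at j=7)
  i=7: ✓ (rhs at j=7)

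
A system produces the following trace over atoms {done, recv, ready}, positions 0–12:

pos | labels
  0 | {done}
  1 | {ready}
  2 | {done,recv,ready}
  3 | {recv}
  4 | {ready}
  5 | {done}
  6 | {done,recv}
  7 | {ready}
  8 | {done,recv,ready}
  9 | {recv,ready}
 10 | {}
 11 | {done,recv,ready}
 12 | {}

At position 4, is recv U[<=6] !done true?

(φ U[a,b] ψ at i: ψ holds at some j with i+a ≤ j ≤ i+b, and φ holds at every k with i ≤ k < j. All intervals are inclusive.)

Need some j in [4,10] with !done, and recv at every k in [4,j-1].
  j=4: !done holds; no prefix to check → satisfied.

Holds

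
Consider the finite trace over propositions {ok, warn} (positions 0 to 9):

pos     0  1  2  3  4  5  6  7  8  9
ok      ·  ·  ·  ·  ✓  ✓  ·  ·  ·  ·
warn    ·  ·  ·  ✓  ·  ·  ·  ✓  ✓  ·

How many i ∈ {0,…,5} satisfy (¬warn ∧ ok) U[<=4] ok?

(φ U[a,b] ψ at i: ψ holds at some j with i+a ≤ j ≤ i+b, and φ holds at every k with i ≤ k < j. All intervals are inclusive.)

Evaluate at each i in [0,5]:
  i=0: ✗ (lhs fails at k=0 before rhs at j=4)
  i=1: ✗ (lhs fails at k=1 before rhs at j=4)
  i=2: ✗ (lhs fails at k=2 before rhs at j=4)
  i=3: ✗ (lhs fails at k=3 before rhs at j=4)
  i=4: ✓ (rhs at j=4)
  i=5: ✓ (rhs at j=5)
Positions where it holds: {4, 5} → 2.

2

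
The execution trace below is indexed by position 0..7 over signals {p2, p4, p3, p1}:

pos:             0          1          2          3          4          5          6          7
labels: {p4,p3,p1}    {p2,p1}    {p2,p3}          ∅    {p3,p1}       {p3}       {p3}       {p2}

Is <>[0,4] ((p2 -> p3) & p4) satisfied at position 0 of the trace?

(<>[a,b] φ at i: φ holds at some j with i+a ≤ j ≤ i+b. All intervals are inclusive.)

Check ((p2 -> p3) & p4) at each j in [0,4]:
  j=0: true
  j=1: false
  j=2: false
  j=3: false
  j=4: false
Found at j=0 → formula holds.

True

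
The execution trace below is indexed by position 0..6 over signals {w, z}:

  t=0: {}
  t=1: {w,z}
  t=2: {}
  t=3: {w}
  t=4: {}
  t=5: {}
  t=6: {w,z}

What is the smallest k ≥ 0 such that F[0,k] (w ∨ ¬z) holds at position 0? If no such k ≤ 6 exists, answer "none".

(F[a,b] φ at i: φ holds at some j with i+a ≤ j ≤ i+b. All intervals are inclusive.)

Scan j = 0,1,… for (w ∨ ¬z):
  j=0: holds
First hit at j=0, so smallest k = 0-0 = 0.

0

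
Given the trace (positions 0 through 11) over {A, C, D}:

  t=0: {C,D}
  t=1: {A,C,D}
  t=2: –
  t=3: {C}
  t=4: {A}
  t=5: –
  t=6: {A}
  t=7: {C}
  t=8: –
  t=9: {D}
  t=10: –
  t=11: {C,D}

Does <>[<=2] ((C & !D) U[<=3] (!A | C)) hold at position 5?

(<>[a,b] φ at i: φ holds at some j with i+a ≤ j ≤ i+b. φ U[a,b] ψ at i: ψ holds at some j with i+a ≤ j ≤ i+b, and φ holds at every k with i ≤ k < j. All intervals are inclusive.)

Yes

Check ((C & !D) U[<=3] (!A | C)) at each j in [5,7]:
  j=5: holds
  j=6: fails
  j=7: holds
Found at j=5 → formula holds.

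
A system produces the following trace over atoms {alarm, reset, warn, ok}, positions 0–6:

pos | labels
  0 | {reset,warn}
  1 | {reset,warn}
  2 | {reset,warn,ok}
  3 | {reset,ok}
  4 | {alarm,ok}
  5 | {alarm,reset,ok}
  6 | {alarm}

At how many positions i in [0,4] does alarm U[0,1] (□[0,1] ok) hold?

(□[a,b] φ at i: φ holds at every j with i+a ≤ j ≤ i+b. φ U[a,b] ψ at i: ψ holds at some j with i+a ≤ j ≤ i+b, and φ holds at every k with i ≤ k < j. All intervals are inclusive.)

Evaluate at each i in [0,4]:
  i=0: ✗ (no rhs in [0,1])
  i=1: ✗ (lhs fails at k=1 before rhs at j=2)
  i=2: ✓ (rhs at j=2)
  i=3: ✓ (rhs at j=3)
  i=4: ✓ (rhs at j=4)
Positions where it holds: {2, 3, 4} → 3.

3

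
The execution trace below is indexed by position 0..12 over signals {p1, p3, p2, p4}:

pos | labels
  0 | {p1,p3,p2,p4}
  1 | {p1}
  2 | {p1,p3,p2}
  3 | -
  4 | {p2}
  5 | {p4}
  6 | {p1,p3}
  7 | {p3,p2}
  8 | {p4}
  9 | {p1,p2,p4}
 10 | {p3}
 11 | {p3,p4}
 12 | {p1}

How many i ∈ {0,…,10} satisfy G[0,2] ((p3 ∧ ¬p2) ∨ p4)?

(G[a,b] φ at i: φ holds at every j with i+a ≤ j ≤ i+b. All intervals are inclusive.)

2

Evaluate at each i in [0,10]:
  i=0: ✗ (fails at j=1)
  i=1: ✗ (fails at j=1)
  i=2: ✗ (fails at j=2)
  i=3: ✗ (fails at j=3)
  i=4: ✗ (fails at j=4)
  i=5: ✗ (fails at j=7)
  i=6: ✗ (fails at j=7)
  i=7: ✗ (fails at j=7)
  i=8: ✓ (all of [8,10])
  i=9: ✓ (all of [9,11])
  i=10: ✗ (fails at j=12)
Positions where it holds: {8, 9} → 2.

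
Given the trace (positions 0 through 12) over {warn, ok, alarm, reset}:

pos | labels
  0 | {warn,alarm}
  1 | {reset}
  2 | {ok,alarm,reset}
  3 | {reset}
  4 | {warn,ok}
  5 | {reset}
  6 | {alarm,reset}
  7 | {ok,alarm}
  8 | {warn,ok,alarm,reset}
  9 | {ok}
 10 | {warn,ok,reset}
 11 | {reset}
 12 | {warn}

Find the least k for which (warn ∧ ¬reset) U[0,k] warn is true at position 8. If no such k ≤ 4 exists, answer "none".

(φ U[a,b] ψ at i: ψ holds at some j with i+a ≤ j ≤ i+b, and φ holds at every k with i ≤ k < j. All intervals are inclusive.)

Need earliest j ≥ 8 with warn, and (warn ∧ ¬reset) at every k in [8,j-1].
  j=8: rhs holds (empty prefix). k = 0.

0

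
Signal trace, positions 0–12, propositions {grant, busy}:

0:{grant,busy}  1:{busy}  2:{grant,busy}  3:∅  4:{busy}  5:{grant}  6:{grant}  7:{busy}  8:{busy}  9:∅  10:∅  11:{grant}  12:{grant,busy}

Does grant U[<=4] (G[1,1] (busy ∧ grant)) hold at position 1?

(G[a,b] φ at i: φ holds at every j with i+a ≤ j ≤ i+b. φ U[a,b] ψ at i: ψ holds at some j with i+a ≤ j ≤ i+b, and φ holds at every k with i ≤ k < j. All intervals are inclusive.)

Need some j in [1,5] with G[1,1] (busy ∧ grant), and grant at every k in [1,j-1].
  j=1: G[1,1] (busy ∧ grant) holds; no prefix to check → satisfied.

True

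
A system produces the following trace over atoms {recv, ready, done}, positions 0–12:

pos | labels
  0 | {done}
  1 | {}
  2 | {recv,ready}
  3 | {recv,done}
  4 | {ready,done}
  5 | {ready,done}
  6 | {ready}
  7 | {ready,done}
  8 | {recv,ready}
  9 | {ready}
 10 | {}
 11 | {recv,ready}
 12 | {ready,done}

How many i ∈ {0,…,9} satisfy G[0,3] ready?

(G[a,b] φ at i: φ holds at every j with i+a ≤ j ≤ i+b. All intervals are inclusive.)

3

Evaluate at each i in [0,9]:
  i=0: ✗ (fails at j=0)
  i=1: ✗ (fails at j=1)
  i=2: ✗ (fails at j=3)
  i=3: ✗ (fails at j=3)
  i=4: ✓ (all of [4,7])
  i=5: ✓ (all of [5,8])
  i=6: ✓ (all of [6,9])
  i=7: ✗ (fails at j=10)
  i=8: ✗ (fails at j=10)
  i=9: ✗ (fails at j=10)
Positions where it holds: {4, 5, 6} → 3.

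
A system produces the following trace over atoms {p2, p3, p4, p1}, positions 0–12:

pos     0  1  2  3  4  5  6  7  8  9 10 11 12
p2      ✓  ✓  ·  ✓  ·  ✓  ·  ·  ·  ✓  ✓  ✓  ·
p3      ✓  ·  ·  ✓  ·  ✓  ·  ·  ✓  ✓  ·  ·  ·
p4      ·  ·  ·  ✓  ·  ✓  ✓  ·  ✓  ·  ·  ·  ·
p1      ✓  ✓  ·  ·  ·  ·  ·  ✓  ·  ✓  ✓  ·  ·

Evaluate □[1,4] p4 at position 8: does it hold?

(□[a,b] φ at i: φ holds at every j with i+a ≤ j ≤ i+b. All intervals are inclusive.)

Check p4 at every j in [9,12]:
  j=9: false
  j=10: false
  j=11: false
  j=12: false
Fails at j=9 → formula fails.

Does not hold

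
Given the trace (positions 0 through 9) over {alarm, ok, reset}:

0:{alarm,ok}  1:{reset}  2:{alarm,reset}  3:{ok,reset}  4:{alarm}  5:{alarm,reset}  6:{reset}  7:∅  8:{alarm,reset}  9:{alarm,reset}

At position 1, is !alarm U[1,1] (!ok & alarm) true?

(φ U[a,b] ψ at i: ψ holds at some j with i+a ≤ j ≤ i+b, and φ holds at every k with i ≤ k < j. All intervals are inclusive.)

Need some j in [2,2] with (!ok & alarm), and !alarm at every k in [1,j-1].
  j=2: (!ok & alarm) holds; !alarm holds at every k in [1,1] → satisfied.

True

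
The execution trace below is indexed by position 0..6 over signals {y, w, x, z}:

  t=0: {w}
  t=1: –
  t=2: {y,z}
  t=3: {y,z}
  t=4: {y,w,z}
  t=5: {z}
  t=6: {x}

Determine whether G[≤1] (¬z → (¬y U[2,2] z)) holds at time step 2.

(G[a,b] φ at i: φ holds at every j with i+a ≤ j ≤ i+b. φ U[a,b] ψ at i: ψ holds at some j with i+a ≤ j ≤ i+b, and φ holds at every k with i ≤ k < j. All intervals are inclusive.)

Holds

Check (¬z → (¬y U[2,2] z)) at every j in [2,3]:
  j=2: antecedent false → ✓
  j=3: antecedent false → ✓
All positions satisfy it → formula holds.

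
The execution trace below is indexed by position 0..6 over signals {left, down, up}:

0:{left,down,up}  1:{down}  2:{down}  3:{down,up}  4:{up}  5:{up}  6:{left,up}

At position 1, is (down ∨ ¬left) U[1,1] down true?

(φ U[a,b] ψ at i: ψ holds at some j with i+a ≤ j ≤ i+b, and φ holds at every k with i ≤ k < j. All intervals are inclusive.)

Yes

Need some j in [2,2] with down, and (down ∨ ¬left) at every k in [1,j-1].
  j=2: down holds; (down ∨ ¬left) holds at every k in [1,1] → satisfied.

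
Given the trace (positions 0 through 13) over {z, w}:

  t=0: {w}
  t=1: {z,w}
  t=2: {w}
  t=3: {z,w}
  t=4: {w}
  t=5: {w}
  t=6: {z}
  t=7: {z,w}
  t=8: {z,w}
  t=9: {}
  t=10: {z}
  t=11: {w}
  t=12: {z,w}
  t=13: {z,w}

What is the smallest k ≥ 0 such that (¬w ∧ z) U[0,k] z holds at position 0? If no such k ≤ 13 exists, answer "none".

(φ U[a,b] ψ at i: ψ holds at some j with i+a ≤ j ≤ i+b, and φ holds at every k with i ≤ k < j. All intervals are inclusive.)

none

Need earliest j ≥ 0 with z, and (¬w ∧ z) at every k in [0,j-1].
  j=0: rhs fails.
  j=1: rhs holds but lhs fails at k=0.
  j=2: rhs fails.
  j=3: rhs holds but lhs fails at k=0.
  j=4: rhs fails.
  j=5: rhs fails.
  j=6: rhs holds but lhs fails at k=0.
  j=7: rhs holds but lhs fails at k=0.
  j=8: rhs holds but lhs fails at k=0.
  j=9: rhs fails.
  j=10: rhs holds but lhs fails at k=0.
  j=11: rhs fails.
  j=12: rhs holds but lhs fails at k=0.
  j=13: rhs holds but lhs fails at k=0.
No witness within the range → none.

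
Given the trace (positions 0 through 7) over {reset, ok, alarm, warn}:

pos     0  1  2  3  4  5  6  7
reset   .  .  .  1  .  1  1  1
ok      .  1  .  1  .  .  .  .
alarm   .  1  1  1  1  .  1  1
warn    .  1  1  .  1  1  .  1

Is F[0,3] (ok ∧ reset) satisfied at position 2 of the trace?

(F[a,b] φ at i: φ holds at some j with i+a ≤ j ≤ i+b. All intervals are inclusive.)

Holds

Check (ok ∧ reset) at each j in [2,5]:
  j=2: false
  j=3: true
  j=4: false
  j=5: false
Found at j=3 → formula holds.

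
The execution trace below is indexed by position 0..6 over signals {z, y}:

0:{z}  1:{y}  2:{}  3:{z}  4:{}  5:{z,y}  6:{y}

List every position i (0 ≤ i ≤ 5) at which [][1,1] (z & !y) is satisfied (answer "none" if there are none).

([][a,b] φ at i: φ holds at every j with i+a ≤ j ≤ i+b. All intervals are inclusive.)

Evaluate at each i in [0,5]:
  i=0: ✗ (fails at j=1)
  i=1: ✗ (fails at j=2)
  i=2: ✓ (all of [3,3])
  i=3: ✗ (fails at j=4)
  i=4: ✗ (fails at j=5)
  i=5: ✗ (fails at j=6)

2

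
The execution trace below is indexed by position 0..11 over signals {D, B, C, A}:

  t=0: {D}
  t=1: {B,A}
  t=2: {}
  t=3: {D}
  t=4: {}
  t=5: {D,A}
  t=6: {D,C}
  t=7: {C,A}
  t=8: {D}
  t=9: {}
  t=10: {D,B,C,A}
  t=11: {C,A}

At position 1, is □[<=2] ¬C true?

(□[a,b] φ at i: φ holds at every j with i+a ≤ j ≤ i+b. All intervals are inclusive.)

Check ¬C at every j in [1,3]:
  j=1: true
  j=2: true
  j=3: true
All positions satisfy it → formula holds.

True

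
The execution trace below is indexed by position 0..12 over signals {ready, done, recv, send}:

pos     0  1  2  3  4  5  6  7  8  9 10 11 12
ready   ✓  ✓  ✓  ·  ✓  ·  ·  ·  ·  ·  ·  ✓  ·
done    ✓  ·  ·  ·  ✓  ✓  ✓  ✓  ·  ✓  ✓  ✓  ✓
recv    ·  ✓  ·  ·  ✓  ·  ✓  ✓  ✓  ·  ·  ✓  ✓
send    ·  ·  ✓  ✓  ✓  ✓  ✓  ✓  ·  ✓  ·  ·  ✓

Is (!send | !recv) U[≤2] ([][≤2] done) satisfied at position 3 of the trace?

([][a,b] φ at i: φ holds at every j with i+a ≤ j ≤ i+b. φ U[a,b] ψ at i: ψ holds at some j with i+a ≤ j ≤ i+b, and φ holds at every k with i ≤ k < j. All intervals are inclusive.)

Yes

Need some j in [3,5] with [][≤2] done, and (!send | !recv) at every k in [3,j-1].
  j=3: [][≤2] done — fails at 3.
  j=4: [][≤2] done holds; (!send | !recv) holds at every k in [3,3] → satisfied.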